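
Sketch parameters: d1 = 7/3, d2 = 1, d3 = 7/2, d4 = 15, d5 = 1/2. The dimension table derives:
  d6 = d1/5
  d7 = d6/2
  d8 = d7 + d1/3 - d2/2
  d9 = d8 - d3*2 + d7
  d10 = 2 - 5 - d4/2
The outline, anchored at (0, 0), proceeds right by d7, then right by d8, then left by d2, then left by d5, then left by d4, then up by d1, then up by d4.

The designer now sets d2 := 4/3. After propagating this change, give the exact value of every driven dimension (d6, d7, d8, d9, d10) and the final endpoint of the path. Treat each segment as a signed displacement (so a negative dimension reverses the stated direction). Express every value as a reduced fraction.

d6 = 7/15
d7 = 7/30
d8 = 31/90
d9 = -289/45
d10 = -21/2
endpoint = (-1463/90, 52/3)

Apply edit: d2 := 4/3
  d6 = d1/5 = 7/15
  d7 = d6/2 = 7/30
  d8 = d7 + d1/3 - d2/2 = 31/90
  d9 = d8 - d3*2 + d7 = -289/45
  d10 = 2 - 5 - d4/2 = -21/2
Walk from origin (0, 0):
  seg 1: right by d7 = 7/30 → (7/30, 0)
  seg 2: right by d8 = 31/90 → (26/45, 0)
  seg 3: left by d2 = 4/3 → (-34/45, 0)
  seg 4: left by d5 = 1/2 → (-113/90, 0)
  seg 5: left by d4 = 15 → (-1463/90, 0)
  seg 6: up by d1 = 7/3 → (-1463/90, 7/3)
  seg 7: up by d4 = 15 → (-1463/90, 52/3)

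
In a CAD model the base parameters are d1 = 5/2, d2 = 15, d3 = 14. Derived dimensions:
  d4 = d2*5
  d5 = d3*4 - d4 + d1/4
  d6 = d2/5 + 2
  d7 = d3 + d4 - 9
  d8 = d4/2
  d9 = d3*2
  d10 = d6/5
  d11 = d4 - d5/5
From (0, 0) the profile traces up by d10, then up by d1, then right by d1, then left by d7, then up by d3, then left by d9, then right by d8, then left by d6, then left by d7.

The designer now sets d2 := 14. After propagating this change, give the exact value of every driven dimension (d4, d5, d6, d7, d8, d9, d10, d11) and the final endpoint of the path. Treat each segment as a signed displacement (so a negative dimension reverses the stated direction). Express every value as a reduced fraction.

Apply edit: d2 := 14
  d4 = d2*5 = 70
  d5 = d3*4 - d4 + d1/4 = -107/8
  d6 = d2/5 + 2 = 24/5
  d7 = d3 + d4 - 9 = 75
  d8 = d4/2 = 35
  d9 = d3*2 = 28
  d10 = d6/5 = 24/25
  d11 = d4 - d5/5 = 2907/40
Walk from origin (0, 0):
  seg 1: up by d10 = 24/25 → (0, 24/25)
  seg 2: up by d1 = 5/2 → (0, 173/50)
  seg 3: right by d1 = 5/2 → (5/2, 173/50)
  seg 4: left by d7 = 75 → (-145/2, 173/50)
  seg 5: up by d3 = 14 → (-145/2, 873/50)
  seg 6: left by d9 = 28 → (-201/2, 873/50)
  seg 7: right by d8 = 35 → (-131/2, 873/50)
  seg 8: left by d6 = 24/5 → (-703/10, 873/50)
  seg 9: left by d7 = 75 → (-1453/10, 873/50)

d4 = 70
d5 = -107/8
d6 = 24/5
d7 = 75
d8 = 35
d9 = 28
d10 = 24/25
d11 = 2907/40
endpoint = (-1453/10, 873/50)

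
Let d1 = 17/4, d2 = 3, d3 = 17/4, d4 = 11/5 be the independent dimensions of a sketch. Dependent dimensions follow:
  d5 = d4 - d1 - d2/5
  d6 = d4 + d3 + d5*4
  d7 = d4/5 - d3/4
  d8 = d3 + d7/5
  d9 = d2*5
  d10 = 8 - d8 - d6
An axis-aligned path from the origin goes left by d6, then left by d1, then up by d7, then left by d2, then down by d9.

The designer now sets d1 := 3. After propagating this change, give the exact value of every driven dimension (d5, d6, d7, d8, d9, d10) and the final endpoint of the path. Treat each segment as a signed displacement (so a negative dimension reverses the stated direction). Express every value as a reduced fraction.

Apply edit: d1 := 3
  d5 = d4 - d1 - d2/5 = -7/5
  d6 = d4 + d3 + d5*4 = 17/20
  d7 = d4/5 - d3/4 = -249/400
  d8 = d3 + d7/5 = 8251/2000
  d9 = d2*5 = 15
  d10 = 8 - d8 - d6 = 6049/2000
Walk from origin (0, 0):
  seg 1: left by d6 = 17/20 → (-17/20, 0)
  seg 2: left by d1 = 3 → (-77/20, 0)
  seg 3: up by d7 = -249/400 → (-77/20, -249/400)
  seg 4: left by d2 = 3 → (-137/20, -249/400)
  seg 5: down by d9 = 15 → (-137/20, -6249/400)

d5 = -7/5
d6 = 17/20
d7 = -249/400
d8 = 8251/2000
d9 = 15
d10 = 6049/2000
endpoint = (-137/20, -6249/400)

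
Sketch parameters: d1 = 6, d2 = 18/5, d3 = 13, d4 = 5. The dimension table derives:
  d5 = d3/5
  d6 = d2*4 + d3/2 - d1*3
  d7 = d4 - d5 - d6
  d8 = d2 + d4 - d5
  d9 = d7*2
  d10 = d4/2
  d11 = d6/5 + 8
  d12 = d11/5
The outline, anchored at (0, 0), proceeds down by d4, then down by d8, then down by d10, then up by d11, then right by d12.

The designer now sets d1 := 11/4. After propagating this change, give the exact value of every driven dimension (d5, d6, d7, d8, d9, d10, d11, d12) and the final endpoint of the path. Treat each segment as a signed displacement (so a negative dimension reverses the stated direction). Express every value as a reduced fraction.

Apply edit: d1 := 11/4
  d5 = d3/5 = 13/5
  d6 = d2*4 + d3/2 - d1*3 = 253/20
  d7 = d4 - d5 - d6 = -41/4
  d8 = d2 + d4 - d5 = 6
  d9 = d7*2 = -41/2
  d10 = d4/2 = 5/2
  d11 = d6/5 + 8 = 1053/100
  d12 = d11/5 = 1053/500
Walk from origin (0, 0):
  seg 1: down by d4 = 5 → (0, -5)
  seg 2: down by d8 = 6 → (0, -11)
  seg 3: down by d10 = 5/2 → (0, -27/2)
  seg 4: up by d11 = 1053/100 → (0, -297/100)
  seg 5: right by d12 = 1053/500 → (1053/500, -297/100)

d5 = 13/5
d6 = 253/20
d7 = -41/4
d8 = 6
d9 = -41/2
d10 = 5/2
d11 = 1053/100
d12 = 1053/500
endpoint = (1053/500, -297/100)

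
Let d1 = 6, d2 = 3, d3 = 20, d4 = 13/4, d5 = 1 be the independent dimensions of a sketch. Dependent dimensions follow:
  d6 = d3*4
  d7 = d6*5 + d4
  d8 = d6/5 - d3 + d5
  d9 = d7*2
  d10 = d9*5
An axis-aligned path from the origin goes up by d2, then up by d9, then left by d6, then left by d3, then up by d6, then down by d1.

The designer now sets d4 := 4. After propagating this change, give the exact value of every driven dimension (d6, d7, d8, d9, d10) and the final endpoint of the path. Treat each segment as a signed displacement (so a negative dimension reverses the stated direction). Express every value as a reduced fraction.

d6 = 80
d7 = 404
d8 = -3
d9 = 808
d10 = 4040
endpoint = (-100, 885)

Apply edit: d4 := 4
  d6 = d3*4 = 80
  d7 = d6*5 + d4 = 404
  d8 = d6/5 - d3 + d5 = -3
  d9 = d7*2 = 808
  d10 = d9*5 = 4040
Walk from origin (0, 0):
  seg 1: up by d2 = 3 → (0, 3)
  seg 2: up by d9 = 808 → (0, 811)
  seg 3: left by d6 = 80 → (-80, 811)
  seg 4: left by d3 = 20 → (-100, 811)
  seg 5: up by d6 = 80 → (-100, 891)
  seg 6: down by d1 = 6 → (-100, 885)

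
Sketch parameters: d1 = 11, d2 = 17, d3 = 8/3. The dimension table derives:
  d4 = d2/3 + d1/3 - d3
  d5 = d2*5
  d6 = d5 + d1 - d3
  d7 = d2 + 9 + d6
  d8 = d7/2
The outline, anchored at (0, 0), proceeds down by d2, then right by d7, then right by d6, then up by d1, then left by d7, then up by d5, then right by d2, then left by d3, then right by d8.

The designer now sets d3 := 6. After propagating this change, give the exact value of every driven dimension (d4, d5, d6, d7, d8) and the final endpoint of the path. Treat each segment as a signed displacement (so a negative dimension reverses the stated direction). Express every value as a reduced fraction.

d4 = 10/3
d5 = 85
d6 = 90
d7 = 116
d8 = 58
endpoint = (159, 79)

Apply edit: d3 := 6
  d4 = d2/3 + d1/3 - d3 = 10/3
  d5 = d2*5 = 85
  d6 = d5 + d1 - d3 = 90
  d7 = d2 + 9 + d6 = 116
  d8 = d7/2 = 58
Walk from origin (0, 0):
  seg 1: down by d2 = 17 → (0, -17)
  seg 2: right by d7 = 116 → (116, -17)
  seg 3: right by d6 = 90 → (206, -17)
  seg 4: up by d1 = 11 → (206, -6)
  seg 5: left by d7 = 116 → (90, -6)
  seg 6: up by d5 = 85 → (90, 79)
  seg 7: right by d2 = 17 → (107, 79)
  seg 8: left by d3 = 6 → (101, 79)
  seg 9: right by d8 = 58 → (159, 79)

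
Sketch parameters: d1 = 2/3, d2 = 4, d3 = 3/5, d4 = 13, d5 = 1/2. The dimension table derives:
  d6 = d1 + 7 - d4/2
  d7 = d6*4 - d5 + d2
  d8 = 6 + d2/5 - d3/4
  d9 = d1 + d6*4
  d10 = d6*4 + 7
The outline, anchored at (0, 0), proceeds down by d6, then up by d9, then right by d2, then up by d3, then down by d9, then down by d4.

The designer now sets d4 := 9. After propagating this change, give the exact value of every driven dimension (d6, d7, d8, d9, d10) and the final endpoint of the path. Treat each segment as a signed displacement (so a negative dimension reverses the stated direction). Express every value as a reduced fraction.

Apply edit: d4 := 9
  d6 = d1 + 7 - d4/2 = 19/6
  d7 = d6*4 - d5 + d2 = 97/6
  d8 = 6 + d2/5 - d3/4 = 133/20
  d9 = d1 + d6*4 = 40/3
  d10 = d6*4 + 7 = 59/3
Walk from origin (0, 0):
  seg 1: down by d6 = 19/6 → (0, -19/6)
  seg 2: up by d9 = 40/3 → (0, 61/6)
  seg 3: right by d2 = 4 → (4, 61/6)
  seg 4: up by d3 = 3/5 → (4, 323/30)
  seg 5: down by d9 = 40/3 → (4, -77/30)
  seg 6: down by d4 = 9 → (4, -347/30)

d6 = 19/6
d7 = 97/6
d8 = 133/20
d9 = 40/3
d10 = 59/3
endpoint = (4, -347/30)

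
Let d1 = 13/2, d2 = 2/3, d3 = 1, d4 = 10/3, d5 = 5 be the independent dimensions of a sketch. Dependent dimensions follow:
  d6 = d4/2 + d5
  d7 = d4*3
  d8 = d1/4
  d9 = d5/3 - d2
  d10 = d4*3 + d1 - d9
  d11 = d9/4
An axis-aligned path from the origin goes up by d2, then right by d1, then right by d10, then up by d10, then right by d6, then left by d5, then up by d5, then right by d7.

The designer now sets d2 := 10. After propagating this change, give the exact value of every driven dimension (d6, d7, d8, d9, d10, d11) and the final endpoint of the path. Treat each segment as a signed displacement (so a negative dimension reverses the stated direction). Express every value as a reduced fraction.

Apply edit: d2 := 10
  d6 = d4/2 + d5 = 20/3
  d7 = d4*3 = 10
  d8 = d1/4 = 13/8
  d9 = d5/3 - d2 = -25/3
  d10 = d4*3 + d1 - d9 = 149/6
  d11 = d9/4 = -25/12
Walk from origin (0, 0):
  seg 1: up by d2 = 10 → (0, 10)
  seg 2: right by d1 = 13/2 → (13/2, 10)
  seg 3: right by d10 = 149/6 → (94/3, 10)
  seg 4: up by d10 = 149/6 → (94/3, 209/6)
  seg 5: right by d6 = 20/3 → (38, 209/6)
  seg 6: left by d5 = 5 → (33, 209/6)
  seg 7: up by d5 = 5 → (33, 239/6)
  seg 8: right by d7 = 10 → (43, 239/6)

d6 = 20/3
d7 = 10
d8 = 13/8
d9 = -25/3
d10 = 149/6
d11 = -25/12
endpoint = (43, 239/6)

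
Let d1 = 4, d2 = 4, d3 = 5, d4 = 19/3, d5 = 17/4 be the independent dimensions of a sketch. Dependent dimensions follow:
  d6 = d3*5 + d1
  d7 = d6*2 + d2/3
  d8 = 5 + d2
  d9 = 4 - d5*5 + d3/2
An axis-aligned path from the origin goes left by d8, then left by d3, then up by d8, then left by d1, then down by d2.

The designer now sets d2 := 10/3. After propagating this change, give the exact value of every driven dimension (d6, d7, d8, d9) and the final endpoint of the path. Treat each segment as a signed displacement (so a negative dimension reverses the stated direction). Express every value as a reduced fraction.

Apply edit: d2 := 10/3
  d6 = d3*5 + d1 = 29
  d7 = d6*2 + d2/3 = 532/9
  d8 = 5 + d2 = 25/3
  d9 = 4 - d5*5 + d3/2 = -59/4
Walk from origin (0, 0):
  seg 1: left by d8 = 25/3 → (-25/3, 0)
  seg 2: left by d3 = 5 → (-40/3, 0)
  seg 3: up by d8 = 25/3 → (-40/3, 25/3)
  seg 4: left by d1 = 4 → (-52/3, 25/3)
  seg 5: down by d2 = 10/3 → (-52/3, 5)

d6 = 29
d7 = 532/9
d8 = 25/3
d9 = -59/4
endpoint = (-52/3, 5)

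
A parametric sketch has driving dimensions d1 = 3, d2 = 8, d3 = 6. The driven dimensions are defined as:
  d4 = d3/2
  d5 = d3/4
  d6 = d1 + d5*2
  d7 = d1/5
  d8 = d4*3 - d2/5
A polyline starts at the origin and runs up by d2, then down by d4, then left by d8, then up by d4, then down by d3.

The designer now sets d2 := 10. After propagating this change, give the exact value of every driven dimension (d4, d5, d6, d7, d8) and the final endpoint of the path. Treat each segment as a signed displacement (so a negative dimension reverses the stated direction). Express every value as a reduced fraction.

d4 = 3
d5 = 3/2
d6 = 6
d7 = 3/5
d8 = 7
endpoint = (-7, 4)

Apply edit: d2 := 10
  d4 = d3/2 = 3
  d5 = d3/4 = 3/2
  d6 = d1 + d5*2 = 6
  d7 = d1/5 = 3/5
  d8 = d4*3 - d2/5 = 7
Walk from origin (0, 0):
  seg 1: up by d2 = 10 → (0, 10)
  seg 2: down by d4 = 3 → (0, 7)
  seg 3: left by d8 = 7 → (-7, 7)
  seg 4: up by d4 = 3 → (-7, 10)
  seg 5: down by d3 = 6 → (-7, 4)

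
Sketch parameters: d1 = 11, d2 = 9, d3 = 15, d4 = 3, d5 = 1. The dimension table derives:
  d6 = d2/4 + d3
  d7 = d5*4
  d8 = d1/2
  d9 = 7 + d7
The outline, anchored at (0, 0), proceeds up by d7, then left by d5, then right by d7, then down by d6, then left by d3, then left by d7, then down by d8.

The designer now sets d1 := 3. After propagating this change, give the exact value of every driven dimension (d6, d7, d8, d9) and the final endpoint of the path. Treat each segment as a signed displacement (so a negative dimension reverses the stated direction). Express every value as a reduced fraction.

Apply edit: d1 := 3
  d6 = d2/4 + d3 = 69/4
  d7 = d5*4 = 4
  d8 = d1/2 = 3/2
  d9 = 7 + d7 = 11
Walk from origin (0, 0):
  seg 1: up by d7 = 4 → (0, 4)
  seg 2: left by d5 = 1 → (-1, 4)
  seg 3: right by d7 = 4 → (3, 4)
  seg 4: down by d6 = 69/4 → (3, -53/4)
  seg 5: left by d3 = 15 → (-12, -53/4)
  seg 6: left by d7 = 4 → (-16, -53/4)
  seg 7: down by d8 = 3/2 → (-16, -59/4)

d6 = 69/4
d7 = 4
d8 = 3/2
d9 = 11
endpoint = (-16, -59/4)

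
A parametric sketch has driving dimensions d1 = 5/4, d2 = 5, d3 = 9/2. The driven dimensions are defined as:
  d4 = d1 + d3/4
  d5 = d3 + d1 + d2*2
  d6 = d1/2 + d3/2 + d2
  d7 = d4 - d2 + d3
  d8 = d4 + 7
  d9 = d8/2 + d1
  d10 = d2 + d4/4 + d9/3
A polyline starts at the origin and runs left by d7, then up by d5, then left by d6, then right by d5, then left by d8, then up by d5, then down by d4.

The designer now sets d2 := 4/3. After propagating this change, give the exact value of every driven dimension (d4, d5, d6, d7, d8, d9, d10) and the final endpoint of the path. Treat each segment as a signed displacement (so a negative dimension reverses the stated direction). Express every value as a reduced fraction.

d4 = 19/8
d5 = 101/12
d6 = 101/24
d7 = 133/24
d8 = 75/8
d9 = 95/16
d10 = 125/32
endpoint = (-257/24, 347/24)

Apply edit: d2 := 4/3
  d4 = d1 + d3/4 = 19/8
  d5 = d3 + d1 + d2*2 = 101/12
  d6 = d1/2 + d3/2 + d2 = 101/24
  d7 = d4 - d2 + d3 = 133/24
  d8 = d4 + 7 = 75/8
  d9 = d8/2 + d1 = 95/16
  d10 = d2 + d4/4 + d9/3 = 125/32
Walk from origin (0, 0):
  seg 1: left by d7 = 133/24 → (-133/24, 0)
  seg 2: up by d5 = 101/12 → (-133/24, 101/12)
  seg 3: left by d6 = 101/24 → (-39/4, 101/12)
  seg 4: right by d5 = 101/12 → (-4/3, 101/12)
  seg 5: left by d8 = 75/8 → (-257/24, 101/12)
  seg 6: up by d5 = 101/12 → (-257/24, 101/6)
  seg 7: down by d4 = 19/8 → (-257/24, 347/24)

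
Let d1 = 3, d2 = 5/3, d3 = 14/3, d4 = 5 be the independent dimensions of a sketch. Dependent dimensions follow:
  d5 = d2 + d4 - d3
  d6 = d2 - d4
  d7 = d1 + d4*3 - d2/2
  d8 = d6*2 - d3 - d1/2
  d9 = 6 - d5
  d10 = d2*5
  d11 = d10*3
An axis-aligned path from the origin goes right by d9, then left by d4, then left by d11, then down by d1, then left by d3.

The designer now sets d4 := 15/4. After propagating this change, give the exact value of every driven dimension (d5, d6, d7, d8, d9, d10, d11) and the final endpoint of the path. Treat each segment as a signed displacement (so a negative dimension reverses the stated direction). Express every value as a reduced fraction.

Apply edit: d4 := 15/4
  d5 = d2 + d4 - d3 = 3/4
  d6 = d2 - d4 = -25/12
  d7 = d1 + d4*3 - d2/2 = 161/12
  d8 = d6*2 - d3 - d1/2 = -31/3
  d9 = 6 - d5 = 21/4
  d10 = d2*5 = 25/3
  d11 = d10*3 = 25
Walk from origin (0, 0):
  seg 1: right by d9 = 21/4 → (21/4, 0)
  seg 2: left by d4 = 15/4 → (3/2, 0)
  seg 3: left by d11 = 25 → (-47/2, 0)
  seg 4: down by d1 = 3 → (-47/2, -3)
  seg 5: left by d3 = 14/3 → (-169/6, -3)

d5 = 3/4
d6 = -25/12
d7 = 161/12
d8 = -31/3
d9 = 21/4
d10 = 25/3
d11 = 25
endpoint = (-169/6, -3)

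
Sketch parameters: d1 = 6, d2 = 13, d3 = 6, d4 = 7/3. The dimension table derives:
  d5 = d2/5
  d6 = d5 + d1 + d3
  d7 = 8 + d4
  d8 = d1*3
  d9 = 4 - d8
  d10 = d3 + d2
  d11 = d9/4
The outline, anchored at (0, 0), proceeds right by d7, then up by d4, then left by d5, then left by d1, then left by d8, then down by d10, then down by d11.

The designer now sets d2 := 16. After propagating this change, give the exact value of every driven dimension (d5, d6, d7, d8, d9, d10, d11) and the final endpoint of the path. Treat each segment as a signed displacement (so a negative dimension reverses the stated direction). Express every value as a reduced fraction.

d5 = 16/5
d6 = 76/5
d7 = 31/3
d8 = 18
d9 = -14
d10 = 22
d11 = -7/2
endpoint = (-253/15, -97/6)

Apply edit: d2 := 16
  d5 = d2/5 = 16/5
  d6 = d5 + d1 + d3 = 76/5
  d7 = 8 + d4 = 31/3
  d8 = d1*3 = 18
  d9 = 4 - d8 = -14
  d10 = d3 + d2 = 22
  d11 = d9/4 = -7/2
Walk from origin (0, 0):
  seg 1: right by d7 = 31/3 → (31/3, 0)
  seg 2: up by d4 = 7/3 → (31/3, 7/3)
  seg 3: left by d5 = 16/5 → (107/15, 7/3)
  seg 4: left by d1 = 6 → (17/15, 7/3)
  seg 5: left by d8 = 18 → (-253/15, 7/3)
  seg 6: down by d10 = 22 → (-253/15, -59/3)
  seg 7: down by d11 = -7/2 → (-253/15, -97/6)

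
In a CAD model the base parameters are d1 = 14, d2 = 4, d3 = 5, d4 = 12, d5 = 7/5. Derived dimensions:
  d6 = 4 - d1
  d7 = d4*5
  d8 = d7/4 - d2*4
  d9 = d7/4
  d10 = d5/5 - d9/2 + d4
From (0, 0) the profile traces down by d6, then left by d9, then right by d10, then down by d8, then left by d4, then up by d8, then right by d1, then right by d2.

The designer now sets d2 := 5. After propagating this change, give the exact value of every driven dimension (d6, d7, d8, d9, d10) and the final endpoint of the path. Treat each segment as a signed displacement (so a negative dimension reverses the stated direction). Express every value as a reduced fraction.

d6 = -10
d7 = 60
d8 = -5
d9 = 15
d10 = 239/50
endpoint = (-161/50, 10)

Apply edit: d2 := 5
  d6 = 4 - d1 = -10
  d7 = d4*5 = 60
  d8 = d7/4 - d2*4 = -5
  d9 = d7/4 = 15
  d10 = d5/5 - d9/2 + d4 = 239/50
Walk from origin (0, 0):
  seg 1: down by d6 = -10 → (0, 10)
  seg 2: left by d9 = 15 → (-15, 10)
  seg 3: right by d10 = 239/50 → (-511/50, 10)
  seg 4: down by d8 = -5 → (-511/50, 15)
  seg 5: left by d4 = 12 → (-1111/50, 15)
  seg 6: up by d8 = -5 → (-1111/50, 10)
  seg 7: right by d1 = 14 → (-411/50, 10)
  seg 8: right by d2 = 5 → (-161/50, 10)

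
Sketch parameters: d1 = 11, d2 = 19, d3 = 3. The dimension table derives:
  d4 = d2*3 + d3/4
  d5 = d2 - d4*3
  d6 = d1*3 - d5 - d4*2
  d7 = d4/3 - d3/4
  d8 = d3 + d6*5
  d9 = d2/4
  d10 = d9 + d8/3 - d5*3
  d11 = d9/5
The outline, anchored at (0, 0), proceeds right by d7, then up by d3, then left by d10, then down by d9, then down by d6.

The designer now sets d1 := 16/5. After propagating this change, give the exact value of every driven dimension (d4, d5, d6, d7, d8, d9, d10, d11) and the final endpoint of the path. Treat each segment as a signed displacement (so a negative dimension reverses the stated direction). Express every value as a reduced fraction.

Apply edit: d1 := 16/5
  d4 = d2*3 + d3/4 = 231/4
  d5 = d2 - d4*3 = -617/4
  d6 = d1*3 - d5 - d4*2 = 967/20
  d7 = d4/3 - d3/4 = 37/2
  d8 = d3 + d6*5 = 979/4
  d9 = d2/4 = 19/4
  d10 = d9 + d8/3 - d5*3 = 6589/12
  d11 = d9/5 = 19/20
Walk from origin (0, 0):
  seg 1: right by d7 = 37/2 → (37/2, 0)
  seg 2: up by d3 = 3 → (37/2, 3)
  seg 3: left by d10 = 6589/12 → (-6367/12, 3)
  seg 4: down by d9 = 19/4 → (-6367/12, -7/4)
  seg 5: down by d6 = 967/20 → (-6367/12, -501/10)

d4 = 231/4
d5 = -617/4
d6 = 967/20
d7 = 37/2
d8 = 979/4
d9 = 19/4
d10 = 6589/12
d11 = 19/20
endpoint = (-6367/12, -501/10)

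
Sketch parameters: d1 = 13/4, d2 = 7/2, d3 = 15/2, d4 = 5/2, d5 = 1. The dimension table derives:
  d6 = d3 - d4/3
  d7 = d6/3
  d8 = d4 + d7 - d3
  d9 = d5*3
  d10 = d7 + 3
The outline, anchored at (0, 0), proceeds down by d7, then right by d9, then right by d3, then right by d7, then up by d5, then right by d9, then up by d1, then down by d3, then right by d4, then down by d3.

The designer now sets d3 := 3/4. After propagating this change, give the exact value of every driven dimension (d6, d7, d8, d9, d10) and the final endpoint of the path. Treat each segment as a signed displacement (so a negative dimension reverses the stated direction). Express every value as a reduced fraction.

d6 = -1/12
d7 = -1/36
d8 = 31/18
d9 = 3
d10 = 107/36
endpoint = (83/9, 25/9)

Apply edit: d3 := 3/4
  d6 = d3 - d4/3 = -1/12
  d7 = d6/3 = -1/36
  d8 = d4 + d7 - d3 = 31/18
  d9 = d5*3 = 3
  d10 = d7 + 3 = 107/36
Walk from origin (0, 0):
  seg 1: down by d7 = -1/36 → (0, 1/36)
  seg 2: right by d9 = 3 → (3, 1/36)
  seg 3: right by d3 = 3/4 → (15/4, 1/36)
  seg 4: right by d7 = -1/36 → (67/18, 1/36)
  seg 5: up by d5 = 1 → (67/18, 37/36)
  seg 6: right by d9 = 3 → (121/18, 37/36)
  seg 7: up by d1 = 13/4 → (121/18, 77/18)
  seg 8: down by d3 = 3/4 → (121/18, 127/36)
  seg 9: right by d4 = 5/2 → (83/9, 127/36)
  seg 10: down by d3 = 3/4 → (83/9, 25/9)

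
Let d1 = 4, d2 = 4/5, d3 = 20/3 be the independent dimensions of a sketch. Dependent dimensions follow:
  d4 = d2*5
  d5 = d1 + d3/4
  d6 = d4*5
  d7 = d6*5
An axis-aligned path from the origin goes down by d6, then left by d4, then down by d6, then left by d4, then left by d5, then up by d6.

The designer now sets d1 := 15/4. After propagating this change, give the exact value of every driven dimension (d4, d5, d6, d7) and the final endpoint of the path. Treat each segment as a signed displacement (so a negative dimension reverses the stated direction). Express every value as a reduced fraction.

d4 = 4
d5 = 65/12
d6 = 20
d7 = 100
endpoint = (-161/12, -20)

Apply edit: d1 := 15/4
  d4 = d2*5 = 4
  d5 = d1 + d3/4 = 65/12
  d6 = d4*5 = 20
  d7 = d6*5 = 100
Walk from origin (0, 0):
  seg 1: down by d6 = 20 → (0, -20)
  seg 2: left by d4 = 4 → (-4, -20)
  seg 3: down by d6 = 20 → (-4, -40)
  seg 4: left by d4 = 4 → (-8, -40)
  seg 5: left by d5 = 65/12 → (-161/12, -40)
  seg 6: up by d6 = 20 → (-161/12, -20)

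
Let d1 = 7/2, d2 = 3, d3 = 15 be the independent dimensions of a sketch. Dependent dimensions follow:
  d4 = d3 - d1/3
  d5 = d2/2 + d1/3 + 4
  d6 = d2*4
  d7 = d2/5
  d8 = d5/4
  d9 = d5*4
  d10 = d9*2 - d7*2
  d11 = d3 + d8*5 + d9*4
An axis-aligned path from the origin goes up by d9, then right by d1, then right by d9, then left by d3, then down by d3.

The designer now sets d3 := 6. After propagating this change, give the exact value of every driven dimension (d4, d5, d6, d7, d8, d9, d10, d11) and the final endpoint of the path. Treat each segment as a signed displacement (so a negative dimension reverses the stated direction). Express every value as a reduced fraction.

Apply edit: d3 := 6
  d4 = d3 - d1/3 = 29/6
  d5 = d2/2 + d1/3 + 4 = 20/3
  d6 = d2*4 = 12
  d7 = d2/5 = 3/5
  d8 = d5/4 = 5/3
  d9 = d5*4 = 80/3
  d10 = d9*2 - d7*2 = 782/15
  d11 = d3 + d8*5 + d9*4 = 121
Walk from origin (0, 0):
  seg 1: up by d9 = 80/3 → (0, 80/3)
  seg 2: right by d1 = 7/2 → (7/2, 80/3)
  seg 3: right by d9 = 80/3 → (181/6, 80/3)
  seg 4: left by d3 = 6 → (145/6, 80/3)
  seg 5: down by d3 = 6 → (145/6, 62/3)

d4 = 29/6
d5 = 20/3
d6 = 12
d7 = 3/5
d8 = 5/3
d9 = 80/3
d10 = 782/15
d11 = 121
endpoint = (145/6, 62/3)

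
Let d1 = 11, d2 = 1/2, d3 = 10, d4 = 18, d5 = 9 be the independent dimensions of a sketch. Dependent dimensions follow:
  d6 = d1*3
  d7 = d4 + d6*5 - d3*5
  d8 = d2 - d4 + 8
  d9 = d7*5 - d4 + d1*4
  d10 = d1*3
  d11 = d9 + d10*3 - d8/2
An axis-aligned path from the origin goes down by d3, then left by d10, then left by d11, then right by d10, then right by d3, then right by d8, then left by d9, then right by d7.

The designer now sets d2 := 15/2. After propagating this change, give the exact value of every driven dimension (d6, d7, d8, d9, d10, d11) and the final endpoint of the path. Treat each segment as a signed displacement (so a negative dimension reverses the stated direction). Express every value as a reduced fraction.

d6 = 33
d7 = 133
d8 = -5/2
d9 = 691
d10 = 33
d11 = 3165/4
endpoint = (-5367/4, -10)

Apply edit: d2 := 15/2
  d6 = d1*3 = 33
  d7 = d4 + d6*5 - d3*5 = 133
  d8 = d2 - d4 + 8 = -5/2
  d9 = d7*5 - d4 + d1*4 = 691
  d10 = d1*3 = 33
  d11 = d9 + d10*3 - d8/2 = 3165/4
Walk from origin (0, 0):
  seg 1: down by d3 = 10 → (0, -10)
  seg 2: left by d10 = 33 → (-33, -10)
  seg 3: left by d11 = 3165/4 → (-3297/4, -10)
  seg 4: right by d10 = 33 → (-3165/4, -10)
  seg 5: right by d3 = 10 → (-3125/4, -10)
  seg 6: right by d8 = -5/2 → (-3135/4, -10)
  seg 7: left by d9 = 691 → (-5899/4, -10)
  seg 8: right by d7 = 133 → (-5367/4, -10)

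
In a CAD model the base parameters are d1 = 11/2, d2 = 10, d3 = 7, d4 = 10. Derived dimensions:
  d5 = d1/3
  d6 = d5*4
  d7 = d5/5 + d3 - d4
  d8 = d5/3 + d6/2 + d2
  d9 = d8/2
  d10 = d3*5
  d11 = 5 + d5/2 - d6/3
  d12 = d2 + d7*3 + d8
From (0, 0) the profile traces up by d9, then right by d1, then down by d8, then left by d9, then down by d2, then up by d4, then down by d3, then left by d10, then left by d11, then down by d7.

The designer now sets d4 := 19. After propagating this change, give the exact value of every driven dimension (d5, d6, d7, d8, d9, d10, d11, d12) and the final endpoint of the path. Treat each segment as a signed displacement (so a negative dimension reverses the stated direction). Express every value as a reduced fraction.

d5 = 11/6
d6 = 22/3
d7 = -349/30
d8 = 257/18
d9 = 257/36
d10 = 35
d11 = 125/36
d12 = -478/45
endpoint = (-361/9, 1169/180)

Apply edit: d4 := 19
  d5 = d1/3 = 11/6
  d6 = d5*4 = 22/3
  d7 = d5/5 + d3 - d4 = -349/30
  d8 = d5/3 + d6/2 + d2 = 257/18
  d9 = d8/2 = 257/36
  d10 = d3*5 = 35
  d11 = 5 + d5/2 - d6/3 = 125/36
  d12 = d2 + d7*3 + d8 = -478/45
Walk from origin (0, 0):
  seg 1: up by d9 = 257/36 → (0, 257/36)
  seg 2: right by d1 = 11/2 → (11/2, 257/36)
  seg 3: down by d8 = 257/18 → (11/2, -257/36)
  seg 4: left by d9 = 257/36 → (-59/36, -257/36)
  seg 5: down by d2 = 10 → (-59/36, -617/36)
  seg 6: up by d4 = 19 → (-59/36, 67/36)
  seg 7: down by d3 = 7 → (-59/36, -185/36)
  seg 8: left by d10 = 35 → (-1319/36, -185/36)
  seg 9: left by d11 = 125/36 → (-361/9, -185/36)
  seg 10: down by d7 = -349/30 → (-361/9, 1169/180)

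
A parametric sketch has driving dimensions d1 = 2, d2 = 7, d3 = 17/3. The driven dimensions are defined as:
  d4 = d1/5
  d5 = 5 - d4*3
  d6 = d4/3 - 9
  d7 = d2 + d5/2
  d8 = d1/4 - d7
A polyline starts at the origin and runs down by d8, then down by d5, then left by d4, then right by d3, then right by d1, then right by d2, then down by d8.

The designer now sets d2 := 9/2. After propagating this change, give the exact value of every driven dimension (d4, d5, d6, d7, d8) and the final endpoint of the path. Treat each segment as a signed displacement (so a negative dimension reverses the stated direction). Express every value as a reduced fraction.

d4 = 2/5
d5 = 19/5
d6 = -133/15
d7 = 32/5
d8 = -59/10
endpoint = (353/30, 8)

Apply edit: d2 := 9/2
  d4 = d1/5 = 2/5
  d5 = 5 - d4*3 = 19/5
  d6 = d4/3 - 9 = -133/15
  d7 = d2 + d5/2 = 32/5
  d8 = d1/4 - d7 = -59/10
Walk from origin (0, 0):
  seg 1: down by d8 = -59/10 → (0, 59/10)
  seg 2: down by d5 = 19/5 → (0, 21/10)
  seg 3: left by d4 = 2/5 → (-2/5, 21/10)
  seg 4: right by d3 = 17/3 → (79/15, 21/10)
  seg 5: right by d1 = 2 → (109/15, 21/10)
  seg 6: right by d2 = 9/2 → (353/30, 21/10)
  seg 7: down by d8 = -59/10 → (353/30, 8)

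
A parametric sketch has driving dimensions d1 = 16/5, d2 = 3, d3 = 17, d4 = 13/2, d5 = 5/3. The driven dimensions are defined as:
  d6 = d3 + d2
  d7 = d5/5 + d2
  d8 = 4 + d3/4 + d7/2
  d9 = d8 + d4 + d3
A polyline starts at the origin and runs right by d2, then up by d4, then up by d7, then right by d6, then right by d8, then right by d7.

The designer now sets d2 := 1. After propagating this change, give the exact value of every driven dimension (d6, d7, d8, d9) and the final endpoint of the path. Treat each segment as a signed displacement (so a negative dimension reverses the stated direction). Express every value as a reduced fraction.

Apply edit: d2 := 1
  d6 = d3 + d2 = 18
  d7 = d5/5 + d2 = 4/3
  d8 = 4 + d3/4 + d7/2 = 107/12
  d9 = d8 + d4 + d3 = 389/12
Walk from origin (0, 0):
  seg 1: right by d2 = 1 → (1, 0)
  seg 2: up by d4 = 13/2 → (1, 13/2)
  seg 3: up by d7 = 4/3 → (1, 47/6)
  seg 4: right by d6 = 18 → (19, 47/6)
  seg 5: right by d8 = 107/12 → (335/12, 47/6)
  seg 6: right by d7 = 4/3 → (117/4, 47/6)

d6 = 18
d7 = 4/3
d8 = 107/12
d9 = 389/12
endpoint = (117/4, 47/6)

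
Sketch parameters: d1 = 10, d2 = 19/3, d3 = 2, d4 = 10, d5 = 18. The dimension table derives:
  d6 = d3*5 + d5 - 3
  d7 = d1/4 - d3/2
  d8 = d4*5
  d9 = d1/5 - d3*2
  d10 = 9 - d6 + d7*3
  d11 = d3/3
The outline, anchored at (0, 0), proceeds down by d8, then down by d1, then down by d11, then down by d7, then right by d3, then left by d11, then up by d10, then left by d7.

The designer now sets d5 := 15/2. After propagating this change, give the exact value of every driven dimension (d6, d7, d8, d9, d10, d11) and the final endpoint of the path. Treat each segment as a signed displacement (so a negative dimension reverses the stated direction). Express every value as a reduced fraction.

Apply edit: d5 := 15/2
  d6 = d3*5 + d5 - 3 = 29/2
  d7 = d1/4 - d3/2 = 3/2
  d8 = d4*5 = 50
  d9 = d1/5 - d3*2 = -2
  d10 = 9 - d6 + d7*3 = -1
  d11 = d3/3 = 2/3
Walk from origin (0, 0):
  seg 1: down by d8 = 50 → (0, -50)
  seg 2: down by d1 = 10 → (0, -60)
  seg 3: down by d11 = 2/3 → (0, -182/3)
  seg 4: down by d7 = 3/2 → (0, -373/6)
  seg 5: right by d3 = 2 → (2, -373/6)
  seg 6: left by d11 = 2/3 → (4/3, -373/6)
  seg 7: up by d10 = -1 → (4/3, -379/6)
  seg 8: left by d7 = 3/2 → (-1/6, -379/6)

d6 = 29/2
d7 = 3/2
d8 = 50
d9 = -2
d10 = -1
d11 = 2/3
endpoint = (-1/6, -379/6)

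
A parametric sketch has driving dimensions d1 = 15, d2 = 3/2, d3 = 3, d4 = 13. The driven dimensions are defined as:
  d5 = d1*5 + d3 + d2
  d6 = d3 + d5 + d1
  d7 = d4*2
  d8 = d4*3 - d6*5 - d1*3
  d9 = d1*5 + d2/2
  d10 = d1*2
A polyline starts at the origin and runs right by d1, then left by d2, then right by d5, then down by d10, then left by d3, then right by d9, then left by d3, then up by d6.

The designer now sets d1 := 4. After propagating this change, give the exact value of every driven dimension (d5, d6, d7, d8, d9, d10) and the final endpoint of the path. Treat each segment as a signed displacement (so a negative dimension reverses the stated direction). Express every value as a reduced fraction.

d5 = 49/2
d6 = 63/2
d7 = 26
d8 = -261/2
d9 = 83/4
d10 = 8
endpoint = (167/4, 47/2)

Apply edit: d1 := 4
  d5 = d1*5 + d3 + d2 = 49/2
  d6 = d3 + d5 + d1 = 63/2
  d7 = d4*2 = 26
  d8 = d4*3 - d6*5 - d1*3 = -261/2
  d9 = d1*5 + d2/2 = 83/4
  d10 = d1*2 = 8
Walk from origin (0, 0):
  seg 1: right by d1 = 4 → (4, 0)
  seg 2: left by d2 = 3/2 → (5/2, 0)
  seg 3: right by d5 = 49/2 → (27, 0)
  seg 4: down by d10 = 8 → (27, -8)
  seg 5: left by d3 = 3 → (24, -8)
  seg 6: right by d9 = 83/4 → (179/4, -8)
  seg 7: left by d3 = 3 → (167/4, -8)
  seg 8: up by d6 = 63/2 → (167/4, 47/2)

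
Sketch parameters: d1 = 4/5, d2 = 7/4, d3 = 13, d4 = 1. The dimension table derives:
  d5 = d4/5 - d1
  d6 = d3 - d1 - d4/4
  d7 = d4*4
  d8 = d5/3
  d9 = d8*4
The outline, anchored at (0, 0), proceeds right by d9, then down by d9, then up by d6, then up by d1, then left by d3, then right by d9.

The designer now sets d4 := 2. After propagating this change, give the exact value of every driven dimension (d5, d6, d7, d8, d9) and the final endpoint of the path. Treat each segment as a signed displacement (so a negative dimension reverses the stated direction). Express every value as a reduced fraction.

Apply edit: d4 := 2
  d5 = d4/5 - d1 = -2/5
  d6 = d3 - d1 - d4/4 = 117/10
  d7 = d4*4 = 8
  d8 = d5/3 = -2/15
  d9 = d8*4 = -8/15
Walk from origin (0, 0):
  seg 1: right by d9 = -8/15 → (-8/15, 0)
  seg 2: down by d9 = -8/15 → (-8/15, 8/15)
  seg 3: up by d6 = 117/10 → (-8/15, 367/30)
  seg 4: up by d1 = 4/5 → (-8/15, 391/30)
  seg 5: left by d3 = 13 → (-203/15, 391/30)
  seg 6: right by d9 = -8/15 → (-211/15, 391/30)

d5 = -2/5
d6 = 117/10
d7 = 8
d8 = -2/15
d9 = -8/15
endpoint = (-211/15, 391/30)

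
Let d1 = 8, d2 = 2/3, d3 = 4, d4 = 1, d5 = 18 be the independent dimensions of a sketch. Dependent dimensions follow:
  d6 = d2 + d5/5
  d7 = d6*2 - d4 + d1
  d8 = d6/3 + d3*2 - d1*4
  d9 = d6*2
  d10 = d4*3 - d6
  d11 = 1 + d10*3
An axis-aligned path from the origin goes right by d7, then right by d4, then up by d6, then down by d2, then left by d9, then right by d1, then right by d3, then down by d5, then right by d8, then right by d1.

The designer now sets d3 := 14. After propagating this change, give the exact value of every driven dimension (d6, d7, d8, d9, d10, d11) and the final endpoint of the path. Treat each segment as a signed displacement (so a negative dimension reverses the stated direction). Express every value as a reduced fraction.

d6 = 64/15
d7 = 233/15
d8 = -116/45
d9 = 128/15
d10 = -19/15
d11 = -14/5
endpoint = (1594/45, -72/5)

Apply edit: d3 := 14
  d6 = d2 + d5/5 = 64/15
  d7 = d6*2 - d4 + d1 = 233/15
  d8 = d6/3 + d3*2 - d1*4 = -116/45
  d9 = d6*2 = 128/15
  d10 = d4*3 - d6 = -19/15
  d11 = 1 + d10*3 = -14/5
Walk from origin (0, 0):
  seg 1: right by d7 = 233/15 → (233/15, 0)
  seg 2: right by d4 = 1 → (248/15, 0)
  seg 3: up by d6 = 64/15 → (248/15, 64/15)
  seg 4: down by d2 = 2/3 → (248/15, 18/5)
  seg 5: left by d9 = 128/15 → (8, 18/5)
  seg 6: right by d1 = 8 → (16, 18/5)
  seg 7: right by d3 = 14 → (30, 18/5)
  seg 8: down by d5 = 18 → (30, -72/5)
  seg 9: right by d8 = -116/45 → (1234/45, -72/5)
  seg 10: right by d1 = 8 → (1594/45, -72/5)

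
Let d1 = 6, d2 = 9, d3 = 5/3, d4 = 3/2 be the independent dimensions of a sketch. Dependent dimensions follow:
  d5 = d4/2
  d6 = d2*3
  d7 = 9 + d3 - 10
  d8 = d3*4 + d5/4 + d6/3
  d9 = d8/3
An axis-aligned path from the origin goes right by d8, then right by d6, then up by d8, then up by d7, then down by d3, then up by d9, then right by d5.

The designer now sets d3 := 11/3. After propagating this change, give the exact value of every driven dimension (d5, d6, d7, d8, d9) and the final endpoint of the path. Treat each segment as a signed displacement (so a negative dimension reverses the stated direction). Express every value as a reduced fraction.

d5 = 3/4
d6 = 27
d7 = 8/3
d8 = 1145/48
d9 = 1145/144
endpoint = (2477/48, 1109/36)

Apply edit: d3 := 11/3
  d5 = d4/2 = 3/4
  d6 = d2*3 = 27
  d7 = 9 + d3 - 10 = 8/3
  d8 = d3*4 + d5/4 + d6/3 = 1145/48
  d9 = d8/3 = 1145/144
Walk from origin (0, 0):
  seg 1: right by d8 = 1145/48 → (1145/48, 0)
  seg 2: right by d6 = 27 → (2441/48, 0)
  seg 3: up by d8 = 1145/48 → (2441/48, 1145/48)
  seg 4: up by d7 = 8/3 → (2441/48, 1273/48)
  seg 5: down by d3 = 11/3 → (2441/48, 1097/48)
  seg 6: up by d9 = 1145/144 → (2441/48, 1109/36)
  seg 7: right by d5 = 3/4 → (2477/48, 1109/36)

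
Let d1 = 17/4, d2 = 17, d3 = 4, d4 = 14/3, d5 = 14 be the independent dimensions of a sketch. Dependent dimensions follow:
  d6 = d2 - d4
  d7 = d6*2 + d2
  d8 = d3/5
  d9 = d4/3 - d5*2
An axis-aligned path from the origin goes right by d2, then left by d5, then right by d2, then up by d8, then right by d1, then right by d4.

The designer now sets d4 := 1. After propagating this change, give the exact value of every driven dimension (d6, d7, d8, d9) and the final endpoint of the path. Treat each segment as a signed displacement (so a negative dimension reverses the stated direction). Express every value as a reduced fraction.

d6 = 16
d7 = 49
d8 = 4/5
d9 = -83/3
endpoint = (101/4, 4/5)

Apply edit: d4 := 1
  d6 = d2 - d4 = 16
  d7 = d6*2 + d2 = 49
  d8 = d3/5 = 4/5
  d9 = d4/3 - d5*2 = -83/3
Walk from origin (0, 0):
  seg 1: right by d2 = 17 → (17, 0)
  seg 2: left by d5 = 14 → (3, 0)
  seg 3: right by d2 = 17 → (20, 0)
  seg 4: up by d8 = 4/5 → (20, 4/5)
  seg 5: right by d1 = 17/4 → (97/4, 4/5)
  seg 6: right by d4 = 1 → (101/4, 4/5)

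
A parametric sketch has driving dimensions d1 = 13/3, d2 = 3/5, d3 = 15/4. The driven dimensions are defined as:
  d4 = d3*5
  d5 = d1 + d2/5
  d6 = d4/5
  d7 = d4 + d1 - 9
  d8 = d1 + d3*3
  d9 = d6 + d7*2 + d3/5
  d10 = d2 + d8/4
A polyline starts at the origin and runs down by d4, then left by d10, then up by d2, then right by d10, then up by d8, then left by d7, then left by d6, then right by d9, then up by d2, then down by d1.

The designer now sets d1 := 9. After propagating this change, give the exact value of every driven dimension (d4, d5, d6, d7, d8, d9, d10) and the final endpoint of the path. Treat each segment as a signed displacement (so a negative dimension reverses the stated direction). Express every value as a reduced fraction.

d4 = 75/4
d5 = 228/25
d6 = 15/4
d7 = 75/4
d8 = 81/4
d9 = 42
d10 = 453/80
endpoint = (39/2, -63/10)

Apply edit: d1 := 9
  d4 = d3*5 = 75/4
  d5 = d1 + d2/5 = 228/25
  d6 = d4/5 = 15/4
  d7 = d4 + d1 - 9 = 75/4
  d8 = d1 + d3*3 = 81/4
  d9 = d6 + d7*2 + d3/5 = 42
  d10 = d2 + d8/4 = 453/80
Walk from origin (0, 0):
  seg 1: down by d4 = 75/4 → (0, -75/4)
  seg 2: left by d10 = 453/80 → (-453/80, -75/4)
  seg 3: up by d2 = 3/5 → (-453/80, -363/20)
  seg 4: right by d10 = 453/80 → (0, -363/20)
  seg 5: up by d8 = 81/4 → (0, 21/10)
  seg 6: left by d7 = 75/4 → (-75/4, 21/10)
  seg 7: left by d6 = 15/4 → (-45/2, 21/10)
  seg 8: right by d9 = 42 → (39/2, 21/10)
  seg 9: up by d2 = 3/5 → (39/2, 27/10)
  seg 10: down by d1 = 9 → (39/2, -63/10)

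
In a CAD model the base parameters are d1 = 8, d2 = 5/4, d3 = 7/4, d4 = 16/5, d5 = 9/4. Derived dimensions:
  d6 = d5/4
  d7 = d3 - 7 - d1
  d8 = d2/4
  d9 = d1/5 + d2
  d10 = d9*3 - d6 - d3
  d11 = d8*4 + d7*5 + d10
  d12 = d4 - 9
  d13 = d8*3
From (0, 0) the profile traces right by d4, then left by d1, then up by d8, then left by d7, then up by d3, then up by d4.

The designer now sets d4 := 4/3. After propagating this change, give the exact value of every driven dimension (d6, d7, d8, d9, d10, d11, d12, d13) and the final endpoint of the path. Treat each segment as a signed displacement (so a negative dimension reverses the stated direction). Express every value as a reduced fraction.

d6 = 9/16
d7 = -53/4
d8 = 5/16
d9 = 57/20
d10 = 499/80
d11 = -4701/80
d12 = -23/3
d13 = 15/16
endpoint = (79/12, 163/48)

Apply edit: d4 := 4/3
  d6 = d5/4 = 9/16
  d7 = d3 - 7 - d1 = -53/4
  d8 = d2/4 = 5/16
  d9 = d1/5 + d2 = 57/20
  d10 = d9*3 - d6 - d3 = 499/80
  d11 = d8*4 + d7*5 + d10 = -4701/80
  d12 = d4 - 9 = -23/3
  d13 = d8*3 = 15/16
Walk from origin (0, 0):
  seg 1: right by d4 = 4/3 → (4/3, 0)
  seg 2: left by d1 = 8 → (-20/3, 0)
  seg 3: up by d8 = 5/16 → (-20/3, 5/16)
  seg 4: left by d7 = -53/4 → (79/12, 5/16)
  seg 5: up by d3 = 7/4 → (79/12, 33/16)
  seg 6: up by d4 = 4/3 → (79/12, 163/48)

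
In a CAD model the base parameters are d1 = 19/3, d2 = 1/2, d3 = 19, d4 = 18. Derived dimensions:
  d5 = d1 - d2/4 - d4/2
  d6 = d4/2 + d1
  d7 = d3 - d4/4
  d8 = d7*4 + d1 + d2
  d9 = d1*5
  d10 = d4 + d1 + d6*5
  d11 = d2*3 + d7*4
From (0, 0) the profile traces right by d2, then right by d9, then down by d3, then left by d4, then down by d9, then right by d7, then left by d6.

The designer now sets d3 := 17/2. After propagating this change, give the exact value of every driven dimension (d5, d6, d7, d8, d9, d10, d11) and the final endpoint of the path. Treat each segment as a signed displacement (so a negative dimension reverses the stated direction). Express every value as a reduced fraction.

d5 = -67/24
d6 = 46/3
d7 = 4
d8 = 137/6
d9 = 95/3
d10 = 101
d11 = 35/2
endpoint = (17/6, -241/6)

Apply edit: d3 := 17/2
  d5 = d1 - d2/4 - d4/2 = -67/24
  d6 = d4/2 + d1 = 46/3
  d7 = d3 - d4/4 = 4
  d8 = d7*4 + d1 + d2 = 137/6
  d9 = d1*5 = 95/3
  d10 = d4 + d1 + d6*5 = 101
  d11 = d2*3 + d7*4 = 35/2
Walk from origin (0, 0):
  seg 1: right by d2 = 1/2 → (1/2, 0)
  seg 2: right by d9 = 95/3 → (193/6, 0)
  seg 3: down by d3 = 17/2 → (193/6, -17/2)
  seg 4: left by d4 = 18 → (85/6, -17/2)
  seg 5: down by d9 = 95/3 → (85/6, -241/6)
  seg 6: right by d7 = 4 → (109/6, -241/6)
  seg 7: left by d6 = 46/3 → (17/6, -241/6)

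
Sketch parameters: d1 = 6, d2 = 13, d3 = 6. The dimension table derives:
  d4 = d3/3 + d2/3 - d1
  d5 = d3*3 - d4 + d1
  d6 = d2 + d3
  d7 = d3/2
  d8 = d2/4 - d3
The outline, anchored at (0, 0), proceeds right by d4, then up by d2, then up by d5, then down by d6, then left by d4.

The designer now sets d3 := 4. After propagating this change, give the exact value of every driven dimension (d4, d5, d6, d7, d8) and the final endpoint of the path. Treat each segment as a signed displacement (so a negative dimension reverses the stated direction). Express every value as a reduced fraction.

d4 = -1/3
d5 = 55/3
d6 = 17
d7 = 2
d8 = -3/4
endpoint = (0, 43/3)

Apply edit: d3 := 4
  d4 = d3/3 + d2/3 - d1 = -1/3
  d5 = d3*3 - d4 + d1 = 55/3
  d6 = d2 + d3 = 17
  d7 = d3/2 = 2
  d8 = d2/4 - d3 = -3/4
Walk from origin (0, 0):
  seg 1: right by d4 = -1/3 → (-1/3, 0)
  seg 2: up by d2 = 13 → (-1/3, 13)
  seg 3: up by d5 = 55/3 → (-1/3, 94/3)
  seg 4: down by d6 = 17 → (-1/3, 43/3)
  seg 5: left by d4 = -1/3 → (0, 43/3)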